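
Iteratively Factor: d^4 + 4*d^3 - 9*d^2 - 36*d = (d - 3)*(d^3 + 7*d^2 + 12*d) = (d - 3)*(d + 3)*(d^2 + 4*d) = (d - 3)*(d + 3)*(d + 4)*(d)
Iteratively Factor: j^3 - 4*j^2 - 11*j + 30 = (j - 2)*(j^2 - 2*j - 15) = (j - 5)*(j - 2)*(j + 3)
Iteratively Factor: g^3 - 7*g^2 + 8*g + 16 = (g + 1)*(g^2 - 8*g + 16) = (g - 4)*(g + 1)*(g - 4)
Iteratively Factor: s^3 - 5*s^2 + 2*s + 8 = (s + 1)*(s^2 - 6*s + 8) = (s - 4)*(s + 1)*(s - 2)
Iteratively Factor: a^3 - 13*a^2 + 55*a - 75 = (a - 3)*(a^2 - 10*a + 25) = (a - 5)*(a - 3)*(a - 5)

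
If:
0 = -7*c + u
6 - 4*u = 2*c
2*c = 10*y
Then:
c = 1/5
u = 7/5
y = 1/25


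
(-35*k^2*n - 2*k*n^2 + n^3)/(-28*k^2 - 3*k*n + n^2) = n*(5*k + n)/(4*k + n)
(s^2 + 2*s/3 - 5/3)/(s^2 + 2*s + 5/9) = 3*(s - 1)/(3*s + 1)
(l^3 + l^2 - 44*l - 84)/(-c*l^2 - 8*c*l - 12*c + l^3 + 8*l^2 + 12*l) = (7 - l)/(c - l)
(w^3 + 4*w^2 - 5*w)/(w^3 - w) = (w + 5)/(w + 1)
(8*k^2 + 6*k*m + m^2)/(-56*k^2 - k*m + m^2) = (-8*k^2 - 6*k*m - m^2)/(56*k^2 + k*m - m^2)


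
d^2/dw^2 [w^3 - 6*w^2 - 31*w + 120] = 6*w - 12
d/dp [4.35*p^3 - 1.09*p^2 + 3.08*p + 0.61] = 13.05*p^2 - 2.18*p + 3.08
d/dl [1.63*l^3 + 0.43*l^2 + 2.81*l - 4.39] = 4.89*l^2 + 0.86*l + 2.81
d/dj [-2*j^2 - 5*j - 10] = -4*j - 5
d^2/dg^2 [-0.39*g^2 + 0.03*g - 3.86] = -0.780000000000000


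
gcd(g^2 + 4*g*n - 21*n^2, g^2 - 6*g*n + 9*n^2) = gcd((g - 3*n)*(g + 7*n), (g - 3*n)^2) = g - 3*n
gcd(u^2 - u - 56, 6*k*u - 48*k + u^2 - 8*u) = u - 8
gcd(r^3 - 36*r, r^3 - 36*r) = r^3 - 36*r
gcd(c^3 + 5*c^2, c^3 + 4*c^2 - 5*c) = c^2 + 5*c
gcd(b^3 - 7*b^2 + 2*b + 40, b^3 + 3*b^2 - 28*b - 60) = b^2 - 3*b - 10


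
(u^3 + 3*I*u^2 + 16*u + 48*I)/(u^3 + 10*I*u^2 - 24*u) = (u^2 - I*u + 12)/(u*(u + 6*I))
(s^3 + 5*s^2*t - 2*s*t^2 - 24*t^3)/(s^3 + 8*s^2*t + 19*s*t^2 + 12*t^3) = (s - 2*t)/(s + t)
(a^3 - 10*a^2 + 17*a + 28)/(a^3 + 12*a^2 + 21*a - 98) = (a^3 - 10*a^2 + 17*a + 28)/(a^3 + 12*a^2 + 21*a - 98)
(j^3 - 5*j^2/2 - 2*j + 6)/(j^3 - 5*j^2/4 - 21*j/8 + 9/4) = 4*(j - 2)/(4*j - 3)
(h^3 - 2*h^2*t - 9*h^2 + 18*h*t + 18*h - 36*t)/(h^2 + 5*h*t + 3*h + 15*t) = (h^3 - 2*h^2*t - 9*h^2 + 18*h*t + 18*h - 36*t)/(h^2 + 5*h*t + 3*h + 15*t)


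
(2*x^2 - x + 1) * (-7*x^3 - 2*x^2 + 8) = -14*x^5 + 3*x^4 - 5*x^3 + 14*x^2 - 8*x + 8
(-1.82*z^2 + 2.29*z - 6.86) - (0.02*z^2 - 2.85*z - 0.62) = -1.84*z^2 + 5.14*z - 6.24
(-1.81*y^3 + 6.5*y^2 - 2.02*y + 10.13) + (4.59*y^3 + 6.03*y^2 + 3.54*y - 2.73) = 2.78*y^3 + 12.53*y^2 + 1.52*y + 7.4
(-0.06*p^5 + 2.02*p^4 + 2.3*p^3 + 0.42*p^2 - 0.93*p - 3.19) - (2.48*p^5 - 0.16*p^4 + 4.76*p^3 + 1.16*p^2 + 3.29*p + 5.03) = -2.54*p^5 + 2.18*p^4 - 2.46*p^3 - 0.74*p^2 - 4.22*p - 8.22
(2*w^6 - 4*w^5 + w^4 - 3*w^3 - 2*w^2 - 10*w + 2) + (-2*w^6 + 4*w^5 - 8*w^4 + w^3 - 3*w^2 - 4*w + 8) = -7*w^4 - 2*w^3 - 5*w^2 - 14*w + 10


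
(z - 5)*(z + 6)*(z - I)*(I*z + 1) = I*z^4 + 2*z^3 + I*z^3 + 2*z^2 - 31*I*z^2 - 60*z - I*z + 30*I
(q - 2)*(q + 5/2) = q^2 + q/2 - 5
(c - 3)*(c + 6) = c^2 + 3*c - 18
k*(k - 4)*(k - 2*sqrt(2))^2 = k^4 - 4*sqrt(2)*k^3 - 4*k^3 + 8*k^2 + 16*sqrt(2)*k^2 - 32*k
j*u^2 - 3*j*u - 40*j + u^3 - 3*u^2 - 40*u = (j + u)*(u - 8)*(u + 5)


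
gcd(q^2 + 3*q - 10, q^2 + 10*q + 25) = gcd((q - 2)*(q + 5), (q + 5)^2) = q + 5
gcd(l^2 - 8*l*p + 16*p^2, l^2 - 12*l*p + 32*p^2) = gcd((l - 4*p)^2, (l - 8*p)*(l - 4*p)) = -l + 4*p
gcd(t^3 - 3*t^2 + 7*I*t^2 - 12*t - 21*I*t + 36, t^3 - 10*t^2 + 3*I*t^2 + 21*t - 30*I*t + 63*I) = t^2 + t*(-3 + 3*I) - 9*I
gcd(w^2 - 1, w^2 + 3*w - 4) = w - 1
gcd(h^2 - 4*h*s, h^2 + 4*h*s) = h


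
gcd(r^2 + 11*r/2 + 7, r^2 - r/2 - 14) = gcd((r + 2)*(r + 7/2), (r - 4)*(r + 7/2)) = r + 7/2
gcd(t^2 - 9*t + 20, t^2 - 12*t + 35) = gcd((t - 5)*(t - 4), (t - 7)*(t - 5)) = t - 5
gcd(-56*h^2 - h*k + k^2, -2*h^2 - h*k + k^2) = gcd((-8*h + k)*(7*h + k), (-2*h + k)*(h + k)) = 1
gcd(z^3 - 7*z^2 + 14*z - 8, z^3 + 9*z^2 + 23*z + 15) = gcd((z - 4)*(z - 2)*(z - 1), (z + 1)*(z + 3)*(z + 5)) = 1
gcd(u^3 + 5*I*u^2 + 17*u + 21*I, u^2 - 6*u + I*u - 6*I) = u + I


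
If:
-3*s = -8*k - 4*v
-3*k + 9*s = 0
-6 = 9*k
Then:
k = -2/3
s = -2/9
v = 7/6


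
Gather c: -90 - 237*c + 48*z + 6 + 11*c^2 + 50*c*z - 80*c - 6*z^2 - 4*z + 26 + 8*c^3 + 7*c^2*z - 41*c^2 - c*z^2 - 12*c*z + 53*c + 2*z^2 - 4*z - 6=8*c^3 + c^2*(7*z - 30) + c*(-z^2 + 38*z - 264) - 4*z^2 + 40*z - 64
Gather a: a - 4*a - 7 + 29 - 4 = 18 - 3*a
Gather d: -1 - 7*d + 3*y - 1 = -7*d + 3*y - 2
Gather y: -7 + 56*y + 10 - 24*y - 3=32*y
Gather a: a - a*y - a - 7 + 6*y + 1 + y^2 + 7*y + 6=-a*y + y^2 + 13*y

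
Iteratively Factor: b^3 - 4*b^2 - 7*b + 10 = (b - 1)*(b^2 - 3*b - 10) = (b - 1)*(b + 2)*(b - 5)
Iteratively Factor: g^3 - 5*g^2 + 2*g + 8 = (g - 4)*(g^2 - g - 2) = (g - 4)*(g - 2)*(g + 1)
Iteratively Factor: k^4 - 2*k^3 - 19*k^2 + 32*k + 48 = (k + 1)*(k^3 - 3*k^2 - 16*k + 48) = (k - 3)*(k + 1)*(k^2 - 16) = (k - 3)*(k + 1)*(k + 4)*(k - 4)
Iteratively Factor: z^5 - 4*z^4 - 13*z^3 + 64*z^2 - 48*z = (z - 1)*(z^4 - 3*z^3 - 16*z^2 + 48*z) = (z - 3)*(z - 1)*(z^3 - 16*z) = (z - 4)*(z - 3)*(z - 1)*(z^2 + 4*z) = z*(z - 4)*(z - 3)*(z - 1)*(z + 4)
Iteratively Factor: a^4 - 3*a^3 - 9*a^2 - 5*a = (a + 1)*(a^3 - 4*a^2 - 5*a) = a*(a + 1)*(a^2 - 4*a - 5) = a*(a - 5)*(a + 1)*(a + 1)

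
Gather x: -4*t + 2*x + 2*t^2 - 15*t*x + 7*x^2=2*t^2 - 4*t + 7*x^2 + x*(2 - 15*t)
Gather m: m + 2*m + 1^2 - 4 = 3*m - 3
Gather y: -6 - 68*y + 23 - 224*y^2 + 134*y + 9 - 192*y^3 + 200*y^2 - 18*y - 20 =-192*y^3 - 24*y^2 + 48*y + 6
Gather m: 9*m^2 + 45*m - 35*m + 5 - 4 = 9*m^2 + 10*m + 1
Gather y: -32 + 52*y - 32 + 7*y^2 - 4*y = 7*y^2 + 48*y - 64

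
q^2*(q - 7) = q^3 - 7*q^2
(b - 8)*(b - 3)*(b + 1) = b^3 - 10*b^2 + 13*b + 24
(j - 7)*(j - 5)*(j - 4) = j^3 - 16*j^2 + 83*j - 140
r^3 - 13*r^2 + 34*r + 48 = (r - 8)*(r - 6)*(r + 1)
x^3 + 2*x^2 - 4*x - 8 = (x - 2)*(x + 2)^2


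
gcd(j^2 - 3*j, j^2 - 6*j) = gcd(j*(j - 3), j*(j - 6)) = j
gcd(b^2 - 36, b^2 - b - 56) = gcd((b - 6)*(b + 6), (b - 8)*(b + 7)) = 1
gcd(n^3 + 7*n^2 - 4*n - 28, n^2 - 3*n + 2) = n - 2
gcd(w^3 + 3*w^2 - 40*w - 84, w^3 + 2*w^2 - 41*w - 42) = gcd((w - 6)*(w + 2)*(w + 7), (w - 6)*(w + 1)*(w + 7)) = w^2 + w - 42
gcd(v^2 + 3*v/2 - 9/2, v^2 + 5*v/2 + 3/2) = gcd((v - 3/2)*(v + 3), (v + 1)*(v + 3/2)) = 1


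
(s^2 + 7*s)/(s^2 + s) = (s + 7)/(s + 1)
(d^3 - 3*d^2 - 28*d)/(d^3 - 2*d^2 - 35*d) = (d + 4)/(d + 5)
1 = 1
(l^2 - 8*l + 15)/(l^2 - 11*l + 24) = (l - 5)/(l - 8)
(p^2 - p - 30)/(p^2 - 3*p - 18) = (p + 5)/(p + 3)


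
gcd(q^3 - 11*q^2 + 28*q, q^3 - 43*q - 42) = q - 7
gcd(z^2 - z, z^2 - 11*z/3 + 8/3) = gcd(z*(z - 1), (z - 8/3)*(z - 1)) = z - 1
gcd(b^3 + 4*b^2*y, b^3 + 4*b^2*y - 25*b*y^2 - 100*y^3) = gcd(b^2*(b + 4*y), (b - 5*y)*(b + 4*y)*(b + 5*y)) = b + 4*y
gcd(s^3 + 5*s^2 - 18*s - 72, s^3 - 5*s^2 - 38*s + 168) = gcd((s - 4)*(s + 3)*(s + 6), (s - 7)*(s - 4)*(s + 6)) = s^2 + 2*s - 24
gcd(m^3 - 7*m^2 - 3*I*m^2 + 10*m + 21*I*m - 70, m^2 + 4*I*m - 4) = m + 2*I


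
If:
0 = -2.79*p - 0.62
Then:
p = -0.22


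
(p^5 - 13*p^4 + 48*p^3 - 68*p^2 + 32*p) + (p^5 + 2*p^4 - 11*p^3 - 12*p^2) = 2*p^5 - 11*p^4 + 37*p^3 - 80*p^2 + 32*p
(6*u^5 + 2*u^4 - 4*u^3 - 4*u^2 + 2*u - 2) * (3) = 18*u^5 + 6*u^4 - 12*u^3 - 12*u^2 + 6*u - 6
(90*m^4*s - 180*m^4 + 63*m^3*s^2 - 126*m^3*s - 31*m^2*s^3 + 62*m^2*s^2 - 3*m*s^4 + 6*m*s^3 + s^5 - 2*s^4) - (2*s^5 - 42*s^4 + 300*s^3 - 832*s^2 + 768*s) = 90*m^4*s - 180*m^4 + 63*m^3*s^2 - 126*m^3*s - 31*m^2*s^3 + 62*m^2*s^2 - 3*m*s^4 + 6*m*s^3 - s^5 + 40*s^4 - 300*s^3 + 832*s^2 - 768*s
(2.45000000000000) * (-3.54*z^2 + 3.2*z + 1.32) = -8.673*z^2 + 7.84*z + 3.234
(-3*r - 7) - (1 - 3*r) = -8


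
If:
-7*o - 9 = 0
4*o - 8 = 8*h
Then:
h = -23/14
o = -9/7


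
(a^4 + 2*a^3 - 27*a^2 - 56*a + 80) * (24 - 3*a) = -3*a^5 + 18*a^4 + 129*a^3 - 480*a^2 - 1584*a + 1920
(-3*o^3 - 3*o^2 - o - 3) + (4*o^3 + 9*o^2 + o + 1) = o^3 + 6*o^2 - 2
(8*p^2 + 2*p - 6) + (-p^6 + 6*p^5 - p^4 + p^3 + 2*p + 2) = -p^6 + 6*p^5 - p^4 + p^3 + 8*p^2 + 4*p - 4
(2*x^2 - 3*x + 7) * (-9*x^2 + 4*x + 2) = -18*x^4 + 35*x^3 - 71*x^2 + 22*x + 14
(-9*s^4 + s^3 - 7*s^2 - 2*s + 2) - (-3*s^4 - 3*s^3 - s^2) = -6*s^4 + 4*s^3 - 6*s^2 - 2*s + 2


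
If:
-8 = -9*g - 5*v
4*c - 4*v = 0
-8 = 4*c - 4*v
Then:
No Solution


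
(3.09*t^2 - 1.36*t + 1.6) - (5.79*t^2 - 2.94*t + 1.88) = -2.7*t^2 + 1.58*t - 0.28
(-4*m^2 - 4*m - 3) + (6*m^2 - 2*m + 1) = 2*m^2 - 6*m - 2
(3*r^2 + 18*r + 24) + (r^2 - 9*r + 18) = 4*r^2 + 9*r + 42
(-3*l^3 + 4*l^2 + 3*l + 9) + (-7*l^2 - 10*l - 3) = -3*l^3 - 3*l^2 - 7*l + 6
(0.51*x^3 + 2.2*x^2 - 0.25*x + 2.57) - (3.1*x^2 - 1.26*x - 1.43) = 0.51*x^3 - 0.9*x^2 + 1.01*x + 4.0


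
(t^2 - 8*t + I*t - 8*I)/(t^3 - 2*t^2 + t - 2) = (t - 8)/(t^2 - t*(2 + I) + 2*I)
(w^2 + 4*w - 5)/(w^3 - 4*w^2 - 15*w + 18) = (w + 5)/(w^2 - 3*w - 18)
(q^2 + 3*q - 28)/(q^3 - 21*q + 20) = (q + 7)/(q^2 + 4*q - 5)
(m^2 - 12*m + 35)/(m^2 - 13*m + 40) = (m - 7)/(m - 8)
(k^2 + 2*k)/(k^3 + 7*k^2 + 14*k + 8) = k/(k^2 + 5*k + 4)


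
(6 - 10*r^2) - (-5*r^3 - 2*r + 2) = 5*r^3 - 10*r^2 + 2*r + 4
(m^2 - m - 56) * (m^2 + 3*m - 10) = m^4 + 2*m^3 - 69*m^2 - 158*m + 560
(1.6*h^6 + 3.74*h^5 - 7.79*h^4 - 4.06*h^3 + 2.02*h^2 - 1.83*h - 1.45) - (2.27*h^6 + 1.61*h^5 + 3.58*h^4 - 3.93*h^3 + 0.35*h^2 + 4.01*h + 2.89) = -0.67*h^6 + 2.13*h^5 - 11.37*h^4 - 0.129999999999999*h^3 + 1.67*h^2 - 5.84*h - 4.34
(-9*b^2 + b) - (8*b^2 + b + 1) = -17*b^2 - 1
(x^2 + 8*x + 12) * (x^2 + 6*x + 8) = x^4 + 14*x^3 + 68*x^2 + 136*x + 96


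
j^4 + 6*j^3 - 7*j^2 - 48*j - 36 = (j - 3)*(j + 1)*(j + 2)*(j + 6)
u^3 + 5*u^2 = u^2*(u + 5)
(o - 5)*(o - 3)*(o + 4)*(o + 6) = o^4 + 2*o^3 - 41*o^2 - 42*o + 360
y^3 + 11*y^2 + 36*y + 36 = (y + 2)*(y + 3)*(y + 6)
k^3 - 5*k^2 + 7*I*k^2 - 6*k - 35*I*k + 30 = (k - 5)*(k + I)*(k + 6*I)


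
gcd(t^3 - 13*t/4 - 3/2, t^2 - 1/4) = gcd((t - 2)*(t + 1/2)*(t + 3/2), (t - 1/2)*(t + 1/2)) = t + 1/2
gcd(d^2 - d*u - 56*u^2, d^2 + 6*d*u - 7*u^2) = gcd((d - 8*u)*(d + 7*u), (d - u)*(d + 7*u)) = d + 7*u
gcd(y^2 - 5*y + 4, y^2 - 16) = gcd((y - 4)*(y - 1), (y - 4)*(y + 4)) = y - 4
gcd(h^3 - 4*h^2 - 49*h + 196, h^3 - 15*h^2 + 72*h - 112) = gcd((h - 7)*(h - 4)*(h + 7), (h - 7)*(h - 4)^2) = h^2 - 11*h + 28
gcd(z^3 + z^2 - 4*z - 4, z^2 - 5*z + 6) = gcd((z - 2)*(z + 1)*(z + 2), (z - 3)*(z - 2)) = z - 2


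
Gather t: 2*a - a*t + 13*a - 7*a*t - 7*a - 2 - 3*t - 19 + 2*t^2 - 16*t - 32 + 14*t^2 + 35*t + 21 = 8*a + 16*t^2 + t*(16 - 8*a) - 32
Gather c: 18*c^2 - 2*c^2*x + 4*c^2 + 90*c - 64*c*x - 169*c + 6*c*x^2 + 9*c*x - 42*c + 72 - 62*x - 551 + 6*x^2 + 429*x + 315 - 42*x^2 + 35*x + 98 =c^2*(22 - 2*x) + c*(6*x^2 - 55*x - 121) - 36*x^2 + 402*x - 66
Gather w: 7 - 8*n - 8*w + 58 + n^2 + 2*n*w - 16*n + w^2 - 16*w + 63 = n^2 - 24*n + w^2 + w*(2*n - 24) + 128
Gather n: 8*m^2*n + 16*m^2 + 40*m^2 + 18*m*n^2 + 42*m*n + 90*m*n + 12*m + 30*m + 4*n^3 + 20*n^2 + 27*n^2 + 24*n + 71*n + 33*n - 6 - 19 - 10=56*m^2 + 42*m + 4*n^3 + n^2*(18*m + 47) + n*(8*m^2 + 132*m + 128) - 35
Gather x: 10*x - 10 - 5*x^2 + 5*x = -5*x^2 + 15*x - 10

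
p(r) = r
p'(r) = 1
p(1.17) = 1.17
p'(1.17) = 1.00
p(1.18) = 1.18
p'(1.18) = 1.00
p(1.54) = 1.54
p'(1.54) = 1.00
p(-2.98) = -2.98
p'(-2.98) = 1.00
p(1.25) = 1.25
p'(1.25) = 1.00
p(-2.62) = -2.62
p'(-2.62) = 1.00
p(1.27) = 1.27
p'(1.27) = 1.00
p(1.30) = 1.30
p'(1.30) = 1.00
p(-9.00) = -9.00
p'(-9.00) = 1.00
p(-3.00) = -3.00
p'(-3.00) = 1.00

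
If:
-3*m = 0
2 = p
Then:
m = 0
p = 2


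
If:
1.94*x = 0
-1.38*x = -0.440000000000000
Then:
No Solution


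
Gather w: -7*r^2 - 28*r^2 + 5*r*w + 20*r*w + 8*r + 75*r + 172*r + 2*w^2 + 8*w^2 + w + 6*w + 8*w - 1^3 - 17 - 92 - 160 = -35*r^2 + 255*r + 10*w^2 + w*(25*r + 15) - 270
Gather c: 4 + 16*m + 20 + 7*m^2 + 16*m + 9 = 7*m^2 + 32*m + 33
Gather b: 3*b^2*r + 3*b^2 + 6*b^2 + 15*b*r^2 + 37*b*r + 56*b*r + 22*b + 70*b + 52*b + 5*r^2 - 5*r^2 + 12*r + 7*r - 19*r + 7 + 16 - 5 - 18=b^2*(3*r + 9) + b*(15*r^2 + 93*r + 144)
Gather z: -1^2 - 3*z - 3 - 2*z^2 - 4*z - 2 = -2*z^2 - 7*z - 6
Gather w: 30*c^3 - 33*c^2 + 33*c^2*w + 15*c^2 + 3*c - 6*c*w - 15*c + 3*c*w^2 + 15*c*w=30*c^3 - 18*c^2 + 3*c*w^2 - 12*c + w*(33*c^2 + 9*c)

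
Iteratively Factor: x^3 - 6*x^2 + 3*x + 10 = (x - 2)*(x^2 - 4*x - 5) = (x - 5)*(x - 2)*(x + 1)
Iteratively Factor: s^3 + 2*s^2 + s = (s + 1)*(s^2 + s) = s*(s + 1)*(s + 1)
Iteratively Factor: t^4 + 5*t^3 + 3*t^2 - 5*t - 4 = (t + 1)*(t^3 + 4*t^2 - t - 4) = (t + 1)*(t + 4)*(t^2 - 1) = (t + 1)^2*(t + 4)*(t - 1)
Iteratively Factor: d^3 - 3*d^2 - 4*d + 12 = (d - 2)*(d^2 - d - 6) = (d - 3)*(d - 2)*(d + 2)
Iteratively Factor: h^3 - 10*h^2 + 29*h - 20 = (h - 5)*(h^2 - 5*h + 4) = (h - 5)*(h - 1)*(h - 4)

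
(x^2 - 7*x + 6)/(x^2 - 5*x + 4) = (x - 6)/(x - 4)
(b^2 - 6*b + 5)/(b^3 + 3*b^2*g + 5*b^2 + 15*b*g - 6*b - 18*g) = (b - 5)/(b^2 + 3*b*g + 6*b + 18*g)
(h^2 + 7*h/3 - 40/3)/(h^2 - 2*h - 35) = (h - 8/3)/(h - 7)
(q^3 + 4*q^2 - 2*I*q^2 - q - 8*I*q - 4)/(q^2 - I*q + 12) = (q^3 + 2*q^2*(2 - I) - q*(1 + 8*I) - 4)/(q^2 - I*q + 12)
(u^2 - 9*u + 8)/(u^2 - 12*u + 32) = (u - 1)/(u - 4)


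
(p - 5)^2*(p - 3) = p^3 - 13*p^2 + 55*p - 75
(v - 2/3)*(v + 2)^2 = v^3 + 10*v^2/3 + 4*v/3 - 8/3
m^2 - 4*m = m*(m - 4)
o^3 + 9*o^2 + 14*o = o*(o + 2)*(o + 7)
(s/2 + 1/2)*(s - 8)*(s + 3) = s^3/2 - 2*s^2 - 29*s/2 - 12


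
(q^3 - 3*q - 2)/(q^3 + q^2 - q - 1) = (q - 2)/(q - 1)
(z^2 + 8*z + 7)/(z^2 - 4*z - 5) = (z + 7)/(z - 5)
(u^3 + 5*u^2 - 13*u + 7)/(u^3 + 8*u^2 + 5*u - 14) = (u - 1)/(u + 2)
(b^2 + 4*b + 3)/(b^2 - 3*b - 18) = (b + 1)/(b - 6)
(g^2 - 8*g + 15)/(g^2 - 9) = (g - 5)/(g + 3)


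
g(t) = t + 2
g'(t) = 1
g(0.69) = 2.69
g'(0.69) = 1.00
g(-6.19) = -4.19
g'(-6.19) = 1.00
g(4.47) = 6.47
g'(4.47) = 1.00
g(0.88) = 2.88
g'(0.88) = 1.00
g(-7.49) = -5.49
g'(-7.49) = 1.00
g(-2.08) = -0.08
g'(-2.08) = 1.00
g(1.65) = 3.65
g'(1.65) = 1.00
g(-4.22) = -2.22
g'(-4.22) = 1.00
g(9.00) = 11.00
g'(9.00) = 1.00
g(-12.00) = -10.00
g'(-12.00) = 1.00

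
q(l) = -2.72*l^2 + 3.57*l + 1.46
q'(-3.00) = 19.89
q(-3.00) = -33.73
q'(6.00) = -29.07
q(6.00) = -75.04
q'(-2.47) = 17.01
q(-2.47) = -23.95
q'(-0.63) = 7.00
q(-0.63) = -1.87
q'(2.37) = -9.32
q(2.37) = -5.36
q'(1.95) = -7.04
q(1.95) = -1.92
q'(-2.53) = 17.33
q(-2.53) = -24.98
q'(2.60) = -10.57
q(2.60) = -7.65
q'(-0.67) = 7.21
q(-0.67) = -2.15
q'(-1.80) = 13.36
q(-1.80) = -13.78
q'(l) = 3.57 - 5.44*l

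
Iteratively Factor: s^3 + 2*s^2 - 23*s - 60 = (s - 5)*(s^2 + 7*s + 12) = (s - 5)*(s + 3)*(s + 4)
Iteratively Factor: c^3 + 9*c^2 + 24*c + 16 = (c + 4)*(c^2 + 5*c + 4) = (c + 4)^2*(c + 1)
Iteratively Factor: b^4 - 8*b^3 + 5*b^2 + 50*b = (b)*(b^3 - 8*b^2 + 5*b + 50) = b*(b + 2)*(b^2 - 10*b + 25) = b*(b - 5)*(b + 2)*(b - 5)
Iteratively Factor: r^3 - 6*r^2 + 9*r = (r - 3)*(r^2 - 3*r) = r*(r - 3)*(r - 3)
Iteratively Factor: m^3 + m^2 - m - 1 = (m - 1)*(m^2 + 2*m + 1) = (m - 1)*(m + 1)*(m + 1)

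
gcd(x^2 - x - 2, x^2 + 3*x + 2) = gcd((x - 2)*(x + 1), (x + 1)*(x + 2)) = x + 1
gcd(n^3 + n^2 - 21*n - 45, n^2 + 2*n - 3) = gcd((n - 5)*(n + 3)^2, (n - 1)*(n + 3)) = n + 3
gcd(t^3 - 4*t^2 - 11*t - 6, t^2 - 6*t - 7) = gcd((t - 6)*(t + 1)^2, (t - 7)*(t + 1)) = t + 1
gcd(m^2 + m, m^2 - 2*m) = m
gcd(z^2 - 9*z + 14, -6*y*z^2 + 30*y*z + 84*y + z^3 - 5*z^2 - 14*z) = z - 7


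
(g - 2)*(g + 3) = g^2 + g - 6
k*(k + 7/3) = k^2 + 7*k/3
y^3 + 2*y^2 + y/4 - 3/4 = (y - 1/2)*(y + 1)*(y + 3/2)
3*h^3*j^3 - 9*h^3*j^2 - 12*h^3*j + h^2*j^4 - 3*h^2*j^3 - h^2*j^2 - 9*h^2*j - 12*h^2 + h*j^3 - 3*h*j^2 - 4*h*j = (3*h + j)*(j - 4)*(h*j + 1)*(h*j + h)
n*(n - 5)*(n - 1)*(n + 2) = n^4 - 4*n^3 - 7*n^2 + 10*n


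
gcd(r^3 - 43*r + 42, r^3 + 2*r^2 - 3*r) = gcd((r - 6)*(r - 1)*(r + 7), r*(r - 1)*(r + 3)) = r - 1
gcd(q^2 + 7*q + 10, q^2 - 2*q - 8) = q + 2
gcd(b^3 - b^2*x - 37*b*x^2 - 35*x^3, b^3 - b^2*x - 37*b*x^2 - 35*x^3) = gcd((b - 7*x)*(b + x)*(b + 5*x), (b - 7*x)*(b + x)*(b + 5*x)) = -b^3 + b^2*x + 37*b*x^2 + 35*x^3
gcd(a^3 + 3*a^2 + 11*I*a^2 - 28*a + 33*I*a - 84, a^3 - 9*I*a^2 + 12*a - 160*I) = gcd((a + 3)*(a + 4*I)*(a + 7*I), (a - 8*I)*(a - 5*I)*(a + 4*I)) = a + 4*I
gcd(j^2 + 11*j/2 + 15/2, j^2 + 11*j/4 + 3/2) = 1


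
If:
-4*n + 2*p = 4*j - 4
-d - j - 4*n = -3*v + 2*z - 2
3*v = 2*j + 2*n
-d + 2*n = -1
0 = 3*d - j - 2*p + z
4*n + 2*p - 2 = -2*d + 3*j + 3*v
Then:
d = 32/15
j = 5/3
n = 17/30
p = 37/15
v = 67/45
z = 1/5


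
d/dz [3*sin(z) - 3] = 3*cos(z)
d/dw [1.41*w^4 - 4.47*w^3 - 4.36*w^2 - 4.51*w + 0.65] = 5.64*w^3 - 13.41*w^2 - 8.72*w - 4.51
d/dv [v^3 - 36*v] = 3*v^2 - 36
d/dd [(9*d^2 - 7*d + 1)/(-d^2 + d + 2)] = (2*d^2 + 38*d - 15)/(d^4 - 2*d^3 - 3*d^2 + 4*d + 4)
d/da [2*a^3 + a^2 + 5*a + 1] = 6*a^2 + 2*a + 5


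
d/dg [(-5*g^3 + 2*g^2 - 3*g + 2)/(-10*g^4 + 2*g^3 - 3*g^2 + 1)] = (-50*g^6 + 40*g^5 - 79*g^4 + 92*g^3 - 36*g^2 + 16*g - 3)/(100*g^8 - 40*g^7 + 64*g^6 - 12*g^5 - 11*g^4 + 4*g^3 - 6*g^2 + 1)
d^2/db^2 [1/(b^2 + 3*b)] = 2*(-b*(b + 3) + (2*b + 3)^2)/(b^3*(b + 3)^3)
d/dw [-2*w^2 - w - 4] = -4*w - 1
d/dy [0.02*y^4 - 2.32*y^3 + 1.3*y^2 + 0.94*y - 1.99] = 0.08*y^3 - 6.96*y^2 + 2.6*y + 0.94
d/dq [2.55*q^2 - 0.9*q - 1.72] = 5.1*q - 0.9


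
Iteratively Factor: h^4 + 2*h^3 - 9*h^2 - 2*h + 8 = (h - 2)*(h^3 + 4*h^2 - h - 4) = (h - 2)*(h + 4)*(h^2 - 1) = (h - 2)*(h - 1)*(h + 4)*(h + 1)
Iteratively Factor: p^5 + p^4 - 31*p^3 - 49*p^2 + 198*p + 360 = (p + 4)*(p^4 - 3*p^3 - 19*p^2 + 27*p + 90) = (p + 2)*(p + 4)*(p^3 - 5*p^2 - 9*p + 45) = (p - 5)*(p + 2)*(p + 4)*(p^2 - 9) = (p - 5)*(p - 3)*(p + 2)*(p + 4)*(p + 3)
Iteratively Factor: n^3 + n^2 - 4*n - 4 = (n - 2)*(n^2 + 3*n + 2) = (n - 2)*(n + 2)*(n + 1)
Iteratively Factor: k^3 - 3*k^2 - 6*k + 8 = (k - 1)*(k^2 - 2*k - 8) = (k - 4)*(k - 1)*(k + 2)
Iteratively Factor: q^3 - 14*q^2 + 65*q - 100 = (q - 5)*(q^2 - 9*q + 20) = (q - 5)*(q - 4)*(q - 5)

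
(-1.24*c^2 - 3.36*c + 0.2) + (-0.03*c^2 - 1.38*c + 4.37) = -1.27*c^2 - 4.74*c + 4.57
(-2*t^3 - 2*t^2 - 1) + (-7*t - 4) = -2*t^3 - 2*t^2 - 7*t - 5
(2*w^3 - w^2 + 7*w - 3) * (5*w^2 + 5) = 10*w^5 - 5*w^4 + 45*w^3 - 20*w^2 + 35*w - 15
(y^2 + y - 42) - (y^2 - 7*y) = 8*y - 42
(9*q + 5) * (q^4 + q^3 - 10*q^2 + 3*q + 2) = 9*q^5 + 14*q^4 - 85*q^3 - 23*q^2 + 33*q + 10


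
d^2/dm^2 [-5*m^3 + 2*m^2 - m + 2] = 4 - 30*m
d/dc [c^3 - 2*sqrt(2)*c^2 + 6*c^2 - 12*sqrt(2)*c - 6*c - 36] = 3*c^2 - 4*sqrt(2)*c + 12*c - 12*sqrt(2) - 6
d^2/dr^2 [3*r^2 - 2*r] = 6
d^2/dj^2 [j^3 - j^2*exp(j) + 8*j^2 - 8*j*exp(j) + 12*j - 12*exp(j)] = -j^2*exp(j) - 12*j*exp(j) + 6*j - 30*exp(j) + 16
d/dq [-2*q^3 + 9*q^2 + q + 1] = -6*q^2 + 18*q + 1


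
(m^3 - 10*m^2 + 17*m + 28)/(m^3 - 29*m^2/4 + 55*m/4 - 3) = 4*(m^2 - 6*m - 7)/(4*m^2 - 13*m + 3)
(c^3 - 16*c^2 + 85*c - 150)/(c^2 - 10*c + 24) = (c^2 - 10*c + 25)/(c - 4)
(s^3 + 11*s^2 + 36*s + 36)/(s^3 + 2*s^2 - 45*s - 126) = (s + 2)/(s - 7)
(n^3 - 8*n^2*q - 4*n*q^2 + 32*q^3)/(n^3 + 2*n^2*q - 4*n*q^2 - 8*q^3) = (n - 8*q)/(n + 2*q)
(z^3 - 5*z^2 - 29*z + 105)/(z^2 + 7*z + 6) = (z^3 - 5*z^2 - 29*z + 105)/(z^2 + 7*z + 6)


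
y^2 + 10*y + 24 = (y + 4)*(y + 6)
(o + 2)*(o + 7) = o^2 + 9*o + 14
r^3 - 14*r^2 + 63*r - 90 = (r - 6)*(r - 5)*(r - 3)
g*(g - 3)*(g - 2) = g^3 - 5*g^2 + 6*g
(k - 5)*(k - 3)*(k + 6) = k^3 - 2*k^2 - 33*k + 90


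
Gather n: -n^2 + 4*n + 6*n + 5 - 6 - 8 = -n^2 + 10*n - 9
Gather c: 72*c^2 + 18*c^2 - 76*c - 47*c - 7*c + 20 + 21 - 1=90*c^2 - 130*c + 40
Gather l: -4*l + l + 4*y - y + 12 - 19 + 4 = -3*l + 3*y - 3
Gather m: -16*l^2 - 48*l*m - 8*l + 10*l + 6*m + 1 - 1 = -16*l^2 + 2*l + m*(6 - 48*l)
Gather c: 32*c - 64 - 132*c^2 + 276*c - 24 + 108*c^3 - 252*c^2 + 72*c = 108*c^3 - 384*c^2 + 380*c - 88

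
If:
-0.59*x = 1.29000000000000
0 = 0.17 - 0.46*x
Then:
No Solution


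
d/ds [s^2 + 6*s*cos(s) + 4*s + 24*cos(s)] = -6*s*sin(s) + 2*s - 24*sin(s) + 6*cos(s) + 4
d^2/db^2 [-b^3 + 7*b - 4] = -6*b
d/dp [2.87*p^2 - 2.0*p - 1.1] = 5.74*p - 2.0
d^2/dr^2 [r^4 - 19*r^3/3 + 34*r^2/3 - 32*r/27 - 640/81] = 12*r^2 - 38*r + 68/3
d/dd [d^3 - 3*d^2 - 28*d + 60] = 3*d^2 - 6*d - 28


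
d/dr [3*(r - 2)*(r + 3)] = 6*r + 3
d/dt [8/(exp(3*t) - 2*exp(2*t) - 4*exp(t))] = 8*(-3*exp(2*t) + 4*exp(t) + 4)*exp(-t)/(-exp(2*t) + 2*exp(t) + 4)^2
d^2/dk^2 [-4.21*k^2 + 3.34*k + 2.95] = -8.42000000000000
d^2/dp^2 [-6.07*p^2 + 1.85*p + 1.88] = -12.1400000000000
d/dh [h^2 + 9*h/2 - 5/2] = 2*h + 9/2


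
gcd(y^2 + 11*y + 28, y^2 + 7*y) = y + 7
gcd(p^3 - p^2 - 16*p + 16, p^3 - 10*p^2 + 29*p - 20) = p^2 - 5*p + 4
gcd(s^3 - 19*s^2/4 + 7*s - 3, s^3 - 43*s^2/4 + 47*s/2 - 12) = s^2 - 11*s/4 + 3/2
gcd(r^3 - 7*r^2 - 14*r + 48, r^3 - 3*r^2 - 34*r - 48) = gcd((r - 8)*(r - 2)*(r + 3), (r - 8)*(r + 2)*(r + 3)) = r^2 - 5*r - 24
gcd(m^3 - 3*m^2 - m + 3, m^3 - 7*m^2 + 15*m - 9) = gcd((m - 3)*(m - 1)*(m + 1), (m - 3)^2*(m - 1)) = m^2 - 4*m + 3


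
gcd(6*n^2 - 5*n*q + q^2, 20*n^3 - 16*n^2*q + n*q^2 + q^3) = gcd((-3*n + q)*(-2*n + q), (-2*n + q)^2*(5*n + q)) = -2*n + q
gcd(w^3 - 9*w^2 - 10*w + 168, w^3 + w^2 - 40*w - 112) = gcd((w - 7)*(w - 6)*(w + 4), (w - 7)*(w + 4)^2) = w^2 - 3*w - 28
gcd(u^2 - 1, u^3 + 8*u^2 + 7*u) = u + 1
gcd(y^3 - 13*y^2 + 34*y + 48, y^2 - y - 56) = y - 8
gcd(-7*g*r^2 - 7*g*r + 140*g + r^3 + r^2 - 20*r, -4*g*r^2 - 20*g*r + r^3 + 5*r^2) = r + 5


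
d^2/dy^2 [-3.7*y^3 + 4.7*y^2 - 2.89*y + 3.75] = 9.4 - 22.2*y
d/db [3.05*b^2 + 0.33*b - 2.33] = 6.1*b + 0.33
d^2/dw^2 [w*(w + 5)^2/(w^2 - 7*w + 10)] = 4*(67*w^3 - 255*w^2 - 225*w + 1375)/(w^6 - 21*w^5 + 177*w^4 - 763*w^3 + 1770*w^2 - 2100*w + 1000)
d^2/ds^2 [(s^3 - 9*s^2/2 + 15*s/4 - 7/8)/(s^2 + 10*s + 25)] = 33*(30*s - 37)/(4*(s^4 + 20*s^3 + 150*s^2 + 500*s + 625))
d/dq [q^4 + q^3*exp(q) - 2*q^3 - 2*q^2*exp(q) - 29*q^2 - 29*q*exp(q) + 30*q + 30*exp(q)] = q^3*exp(q) + 4*q^3 + q^2*exp(q) - 6*q^2 - 33*q*exp(q) - 58*q + exp(q) + 30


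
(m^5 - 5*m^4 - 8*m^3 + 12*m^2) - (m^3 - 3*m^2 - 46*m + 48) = m^5 - 5*m^4 - 9*m^3 + 15*m^2 + 46*m - 48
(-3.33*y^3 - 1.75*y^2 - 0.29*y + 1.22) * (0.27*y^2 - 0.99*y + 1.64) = -0.8991*y^5 + 2.8242*y^4 - 3.807*y^3 - 2.2535*y^2 - 1.6834*y + 2.0008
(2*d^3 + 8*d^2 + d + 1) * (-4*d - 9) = -8*d^4 - 50*d^3 - 76*d^2 - 13*d - 9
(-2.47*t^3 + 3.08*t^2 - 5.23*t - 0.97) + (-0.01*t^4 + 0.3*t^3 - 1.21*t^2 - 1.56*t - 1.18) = -0.01*t^4 - 2.17*t^3 + 1.87*t^2 - 6.79*t - 2.15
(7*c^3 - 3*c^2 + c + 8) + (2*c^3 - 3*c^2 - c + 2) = 9*c^3 - 6*c^2 + 10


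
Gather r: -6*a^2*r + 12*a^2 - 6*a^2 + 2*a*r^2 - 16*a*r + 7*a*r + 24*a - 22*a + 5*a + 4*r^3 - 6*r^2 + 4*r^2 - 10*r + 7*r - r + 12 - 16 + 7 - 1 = 6*a^2 + 7*a + 4*r^3 + r^2*(2*a - 2) + r*(-6*a^2 - 9*a - 4) + 2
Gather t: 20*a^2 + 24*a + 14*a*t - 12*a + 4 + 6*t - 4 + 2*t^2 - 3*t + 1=20*a^2 + 12*a + 2*t^2 + t*(14*a + 3) + 1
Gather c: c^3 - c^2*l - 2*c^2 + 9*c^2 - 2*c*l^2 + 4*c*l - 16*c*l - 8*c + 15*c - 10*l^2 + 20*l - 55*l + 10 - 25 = c^3 + c^2*(7 - l) + c*(-2*l^2 - 12*l + 7) - 10*l^2 - 35*l - 15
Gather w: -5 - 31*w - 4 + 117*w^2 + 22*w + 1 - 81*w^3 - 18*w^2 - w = -81*w^3 + 99*w^2 - 10*w - 8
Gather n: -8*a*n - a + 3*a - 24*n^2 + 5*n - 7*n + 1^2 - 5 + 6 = 2*a - 24*n^2 + n*(-8*a - 2) + 2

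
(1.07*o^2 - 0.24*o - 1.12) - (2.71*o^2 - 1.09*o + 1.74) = -1.64*o^2 + 0.85*o - 2.86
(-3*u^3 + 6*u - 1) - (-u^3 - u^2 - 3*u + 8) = -2*u^3 + u^2 + 9*u - 9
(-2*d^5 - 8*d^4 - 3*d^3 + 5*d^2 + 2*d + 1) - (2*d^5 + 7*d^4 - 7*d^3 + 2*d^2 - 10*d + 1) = -4*d^5 - 15*d^4 + 4*d^3 + 3*d^2 + 12*d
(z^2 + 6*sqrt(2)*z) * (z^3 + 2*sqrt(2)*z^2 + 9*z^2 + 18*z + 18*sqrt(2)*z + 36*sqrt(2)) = z^5 + 9*z^4 + 8*sqrt(2)*z^4 + 42*z^3 + 72*sqrt(2)*z^3 + 144*sqrt(2)*z^2 + 216*z^2 + 432*z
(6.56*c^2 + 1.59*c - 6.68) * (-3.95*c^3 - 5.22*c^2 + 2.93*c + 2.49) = -25.912*c^5 - 40.5237*c^4 + 37.307*c^3 + 55.8627*c^2 - 15.6133*c - 16.6332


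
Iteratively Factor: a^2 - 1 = (a + 1)*(a - 1)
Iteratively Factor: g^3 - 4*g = (g + 2)*(g^2 - 2*g) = g*(g + 2)*(g - 2)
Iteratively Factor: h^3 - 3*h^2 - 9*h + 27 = (h - 3)*(h^2 - 9) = (h - 3)*(h + 3)*(h - 3)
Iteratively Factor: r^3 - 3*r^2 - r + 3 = (r - 1)*(r^2 - 2*r - 3) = (r - 3)*(r - 1)*(r + 1)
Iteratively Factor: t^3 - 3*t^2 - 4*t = (t)*(t^2 - 3*t - 4) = t*(t + 1)*(t - 4)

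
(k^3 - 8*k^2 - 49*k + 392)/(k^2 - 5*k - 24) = (k^2 - 49)/(k + 3)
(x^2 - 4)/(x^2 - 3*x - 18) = (4 - x^2)/(-x^2 + 3*x + 18)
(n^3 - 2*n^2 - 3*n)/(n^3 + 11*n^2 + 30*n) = (n^2 - 2*n - 3)/(n^2 + 11*n + 30)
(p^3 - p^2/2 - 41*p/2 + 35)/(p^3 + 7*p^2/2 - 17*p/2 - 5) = (2*p - 7)/(2*p + 1)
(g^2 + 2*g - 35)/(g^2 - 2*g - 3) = (-g^2 - 2*g + 35)/(-g^2 + 2*g + 3)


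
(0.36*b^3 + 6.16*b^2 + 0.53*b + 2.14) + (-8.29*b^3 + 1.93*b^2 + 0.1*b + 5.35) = -7.93*b^3 + 8.09*b^2 + 0.63*b + 7.49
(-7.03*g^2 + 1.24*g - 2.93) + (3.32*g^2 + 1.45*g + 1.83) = -3.71*g^2 + 2.69*g - 1.1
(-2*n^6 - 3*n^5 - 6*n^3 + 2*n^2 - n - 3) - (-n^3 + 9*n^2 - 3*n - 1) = -2*n^6 - 3*n^5 - 5*n^3 - 7*n^2 + 2*n - 2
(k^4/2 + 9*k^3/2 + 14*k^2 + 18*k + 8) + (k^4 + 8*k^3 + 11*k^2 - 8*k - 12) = 3*k^4/2 + 25*k^3/2 + 25*k^2 + 10*k - 4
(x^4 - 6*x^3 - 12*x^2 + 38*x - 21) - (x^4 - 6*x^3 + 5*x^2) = -17*x^2 + 38*x - 21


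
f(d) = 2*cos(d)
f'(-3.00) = 0.28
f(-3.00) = -1.98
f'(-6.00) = -0.56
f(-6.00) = 1.92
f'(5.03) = 1.90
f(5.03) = 0.62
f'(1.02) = -1.70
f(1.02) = 1.05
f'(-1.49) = 1.99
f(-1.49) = 0.16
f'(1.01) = -1.69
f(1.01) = 1.06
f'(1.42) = -1.98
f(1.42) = 0.30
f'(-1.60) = 2.00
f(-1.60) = -0.06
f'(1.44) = -1.98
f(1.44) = 0.26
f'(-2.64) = 0.96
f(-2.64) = -1.75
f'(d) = -2*sin(d)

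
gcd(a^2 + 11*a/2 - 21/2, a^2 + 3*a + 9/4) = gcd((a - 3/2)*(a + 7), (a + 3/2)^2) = 1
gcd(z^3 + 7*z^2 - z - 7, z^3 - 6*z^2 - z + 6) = z^2 - 1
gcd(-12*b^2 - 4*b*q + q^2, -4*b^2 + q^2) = 2*b + q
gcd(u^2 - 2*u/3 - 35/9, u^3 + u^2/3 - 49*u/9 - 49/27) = u - 7/3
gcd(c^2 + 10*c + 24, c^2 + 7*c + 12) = c + 4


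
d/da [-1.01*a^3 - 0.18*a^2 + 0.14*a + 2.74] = -3.03*a^2 - 0.36*a + 0.14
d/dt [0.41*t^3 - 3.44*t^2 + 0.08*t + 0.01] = 1.23*t^2 - 6.88*t + 0.08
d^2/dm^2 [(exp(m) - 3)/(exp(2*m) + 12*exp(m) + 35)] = (exp(4*m) - 24*exp(3*m) - 318*exp(2*m) - 432*exp(m) + 2485)*exp(m)/(exp(6*m) + 36*exp(5*m) + 537*exp(4*m) + 4248*exp(3*m) + 18795*exp(2*m) + 44100*exp(m) + 42875)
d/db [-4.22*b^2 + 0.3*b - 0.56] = 0.3 - 8.44*b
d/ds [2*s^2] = 4*s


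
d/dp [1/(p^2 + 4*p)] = 2*(-p - 2)/(p^2*(p + 4)^2)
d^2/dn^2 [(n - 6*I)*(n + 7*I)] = 2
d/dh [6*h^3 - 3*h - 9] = 18*h^2 - 3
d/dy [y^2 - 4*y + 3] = 2*y - 4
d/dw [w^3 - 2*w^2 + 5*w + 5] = 3*w^2 - 4*w + 5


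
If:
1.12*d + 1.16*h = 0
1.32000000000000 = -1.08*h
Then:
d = 1.27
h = -1.22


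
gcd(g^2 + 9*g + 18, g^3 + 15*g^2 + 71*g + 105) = g + 3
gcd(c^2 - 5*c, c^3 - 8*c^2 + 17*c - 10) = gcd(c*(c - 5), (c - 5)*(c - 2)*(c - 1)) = c - 5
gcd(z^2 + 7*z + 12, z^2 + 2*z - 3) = z + 3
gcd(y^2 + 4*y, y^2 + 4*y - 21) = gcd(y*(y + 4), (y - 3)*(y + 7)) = 1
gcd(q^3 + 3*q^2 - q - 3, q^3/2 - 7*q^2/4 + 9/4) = q + 1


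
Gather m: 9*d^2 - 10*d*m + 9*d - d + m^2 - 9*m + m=9*d^2 + 8*d + m^2 + m*(-10*d - 8)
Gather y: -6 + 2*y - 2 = 2*y - 8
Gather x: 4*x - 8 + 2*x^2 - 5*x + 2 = 2*x^2 - x - 6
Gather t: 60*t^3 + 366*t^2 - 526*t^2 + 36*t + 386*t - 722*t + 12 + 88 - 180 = 60*t^3 - 160*t^2 - 300*t - 80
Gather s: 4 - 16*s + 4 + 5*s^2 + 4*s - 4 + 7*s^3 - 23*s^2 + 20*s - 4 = 7*s^3 - 18*s^2 + 8*s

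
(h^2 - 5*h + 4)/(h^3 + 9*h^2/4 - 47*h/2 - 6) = 4*(h - 1)/(4*h^2 + 25*h + 6)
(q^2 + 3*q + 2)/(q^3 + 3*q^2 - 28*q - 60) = (q + 1)/(q^2 + q - 30)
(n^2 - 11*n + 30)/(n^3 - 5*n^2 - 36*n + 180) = 1/(n + 6)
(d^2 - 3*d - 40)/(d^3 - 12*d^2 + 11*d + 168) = (d + 5)/(d^2 - 4*d - 21)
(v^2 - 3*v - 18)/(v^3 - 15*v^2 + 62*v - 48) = (v + 3)/(v^2 - 9*v + 8)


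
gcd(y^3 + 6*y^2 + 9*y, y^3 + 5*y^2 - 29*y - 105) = y + 3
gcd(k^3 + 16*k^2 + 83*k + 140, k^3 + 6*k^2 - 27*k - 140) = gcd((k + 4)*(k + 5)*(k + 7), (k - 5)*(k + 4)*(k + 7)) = k^2 + 11*k + 28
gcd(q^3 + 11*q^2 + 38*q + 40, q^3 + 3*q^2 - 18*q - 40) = q^2 + 7*q + 10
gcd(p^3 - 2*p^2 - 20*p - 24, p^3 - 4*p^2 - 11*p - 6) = p - 6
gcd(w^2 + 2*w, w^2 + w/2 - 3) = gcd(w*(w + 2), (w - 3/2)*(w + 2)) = w + 2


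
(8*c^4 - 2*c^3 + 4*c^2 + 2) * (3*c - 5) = 24*c^5 - 46*c^4 + 22*c^3 - 20*c^2 + 6*c - 10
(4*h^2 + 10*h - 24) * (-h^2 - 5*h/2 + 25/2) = -4*h^4 - 20*h^3 + 49*h^2 + 185*h - 300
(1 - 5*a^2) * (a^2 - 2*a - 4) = -5*a^4 + 10*a^3 + 21*a^2 - 2*a - 4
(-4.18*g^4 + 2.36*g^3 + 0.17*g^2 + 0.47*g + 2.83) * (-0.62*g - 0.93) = 2.5916*g^5 + 2.4242*g^4 - 2.3002*g^3 - 0.4495*g^2 - 2.1917*g - 2.6319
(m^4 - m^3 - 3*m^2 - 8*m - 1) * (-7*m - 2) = -7*m^5 + 5*m^4 + 23*m^3 + 62*m^2 + 23*m + 2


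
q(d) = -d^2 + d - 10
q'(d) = 1 - 2*d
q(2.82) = -15.13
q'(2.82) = -4.64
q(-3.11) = -22.78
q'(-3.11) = 7.22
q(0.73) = -9.80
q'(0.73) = -0.46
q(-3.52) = -25.91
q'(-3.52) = 8.04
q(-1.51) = -13.79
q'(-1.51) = 4.02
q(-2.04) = -16.20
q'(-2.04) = 5.08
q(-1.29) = -12.95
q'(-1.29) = 3.58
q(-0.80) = -11.44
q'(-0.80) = 2.60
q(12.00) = -142.00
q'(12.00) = -23.00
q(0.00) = -10.00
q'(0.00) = 1.00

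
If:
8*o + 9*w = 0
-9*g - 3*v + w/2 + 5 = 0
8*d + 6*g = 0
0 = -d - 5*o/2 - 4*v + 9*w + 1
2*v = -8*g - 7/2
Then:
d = 22479/6928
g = -7493/1732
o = -21267/3464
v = 26941/1732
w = 2363/433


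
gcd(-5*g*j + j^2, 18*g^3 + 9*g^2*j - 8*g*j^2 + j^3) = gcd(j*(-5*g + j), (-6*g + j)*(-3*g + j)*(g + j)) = 1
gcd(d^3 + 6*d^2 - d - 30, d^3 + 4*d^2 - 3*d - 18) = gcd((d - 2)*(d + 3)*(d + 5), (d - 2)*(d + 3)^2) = d^2 + d - 6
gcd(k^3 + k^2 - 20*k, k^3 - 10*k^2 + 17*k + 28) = k - 4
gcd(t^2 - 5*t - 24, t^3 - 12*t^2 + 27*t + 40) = t - 8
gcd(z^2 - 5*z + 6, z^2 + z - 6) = z - 2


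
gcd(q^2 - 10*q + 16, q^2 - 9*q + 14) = q - 2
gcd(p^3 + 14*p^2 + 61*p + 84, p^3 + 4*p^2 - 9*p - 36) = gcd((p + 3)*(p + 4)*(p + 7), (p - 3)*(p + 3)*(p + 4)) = p^2 + 7*p + 12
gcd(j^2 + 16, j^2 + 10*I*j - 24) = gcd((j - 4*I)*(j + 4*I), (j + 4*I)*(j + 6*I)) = j + 4*I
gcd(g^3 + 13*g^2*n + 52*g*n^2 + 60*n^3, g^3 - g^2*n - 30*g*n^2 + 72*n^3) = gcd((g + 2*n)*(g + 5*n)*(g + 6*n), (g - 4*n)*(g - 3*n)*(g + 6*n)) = g + 6*n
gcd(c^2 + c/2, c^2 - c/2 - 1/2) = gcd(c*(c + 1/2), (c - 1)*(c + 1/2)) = c + 1/2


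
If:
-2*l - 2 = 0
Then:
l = -1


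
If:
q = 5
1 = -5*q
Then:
No Solution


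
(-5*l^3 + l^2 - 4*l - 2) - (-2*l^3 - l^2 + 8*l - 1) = -3*l^3 + 2*l^2 - 12*l - 1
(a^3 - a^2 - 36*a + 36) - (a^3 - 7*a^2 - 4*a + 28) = 6*a^2 - 32*a + 8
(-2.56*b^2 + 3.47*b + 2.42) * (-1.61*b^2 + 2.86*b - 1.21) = 4.1216*b^4 - 12.9083*b^3 + 9.1256*b^2 + 2.7225*b - 2.9282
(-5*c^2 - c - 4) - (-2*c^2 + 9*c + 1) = -3*c^2 - 10*c - 5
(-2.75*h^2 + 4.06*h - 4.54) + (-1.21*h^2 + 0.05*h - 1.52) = -3.96*h^2 + 4.11*h - 6.06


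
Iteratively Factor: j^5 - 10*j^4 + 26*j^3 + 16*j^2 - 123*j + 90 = (j - 3)*(j^4 - 7*j^3 + 5*j^2 + 31*j - 30) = (j - 3)*(j - 1)*(j^3 - 6*j^2 - j + 30) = (j - 3)^2*(j - 1)*(j^2 - 3*j - 10) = (j - 5)*(j - 3)^2*(j - 1)*(j + 2)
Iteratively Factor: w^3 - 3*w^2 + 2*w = (w - 2)*(w^2 - w) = (w - 2)*(w - 1)*(w)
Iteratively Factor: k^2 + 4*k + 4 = (k + 2)*(k + 2)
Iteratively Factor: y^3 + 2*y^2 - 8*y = (y)*(y^2 + 2*y - 8) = y*(y - 2)*(y + 4)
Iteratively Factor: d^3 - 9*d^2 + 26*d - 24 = (d - 2)*(d^2 - 7*d + 12) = (d - 4)*(d - 2)*(d - 3)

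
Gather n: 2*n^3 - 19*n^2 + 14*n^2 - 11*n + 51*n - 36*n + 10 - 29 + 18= 2*n^3 - 5*n^2 + 4*n - 1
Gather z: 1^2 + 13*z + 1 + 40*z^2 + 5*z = 40*z^2 + 18*z + 2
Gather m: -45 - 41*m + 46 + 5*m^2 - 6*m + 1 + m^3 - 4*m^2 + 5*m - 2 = m^3 + m^2 - 42*m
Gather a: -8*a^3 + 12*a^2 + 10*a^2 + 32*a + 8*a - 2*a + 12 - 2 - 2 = -8*a^3 + 22*a^2 + 38*a + 8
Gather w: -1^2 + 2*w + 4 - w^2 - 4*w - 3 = -w^2 - 2*w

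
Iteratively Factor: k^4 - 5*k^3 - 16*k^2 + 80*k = (k + 4)*(k^3 - 9*k^2 + 20*k) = k*(k + 4)*(k^2 - 9*k + 20) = k*(k - 5)*(k + 4)*(k - 4)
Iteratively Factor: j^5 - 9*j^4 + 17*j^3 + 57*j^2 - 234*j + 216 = (j - 3)*(j^4 - 6*j^3 - j^2 + 54*j - 72) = (j - 3)^2*(j^3 - 3*j^2 - 10*j + 24) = (j - 4)*(j - 3)^2*(j^2 + j - 6) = (j - 4)*(j - 3)^2*(j + 3)*(j - 2)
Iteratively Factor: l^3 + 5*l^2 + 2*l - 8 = (l + 4)*(l^2 + l - 2) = (l + 2)*(l + 4)*(l - 1)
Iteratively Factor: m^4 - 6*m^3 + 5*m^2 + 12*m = (m - 4)*(m^3 - 2*m^2 - 3*m) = m*(m - 4)*(m^2 - 2*m - 3) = m*(m - 4)*(m + 1)*(m - 3)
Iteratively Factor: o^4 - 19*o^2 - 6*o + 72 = (o + 3)*(o^3 - 3*o^2 - 10*o + 24) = (o + 3)^2*(o^2 - 6*o + 8) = (o - 2)*(o + 3)^2*(o - 4)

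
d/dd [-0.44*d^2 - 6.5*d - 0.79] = -0.88*d - 6.5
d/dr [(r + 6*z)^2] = 2*r + 12*z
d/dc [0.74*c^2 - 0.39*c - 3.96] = 1.48*c - 0.39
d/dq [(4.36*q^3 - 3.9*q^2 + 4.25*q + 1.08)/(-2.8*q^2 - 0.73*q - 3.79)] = (-12.208*q^4 - 6.3656*q^3 - 34.8262*q^2 + 35.61*q - 15.3191)/(7.84*q^4 + 4.088*q^3 + 21.7569*q^2 + 5.5334*q + 14.3641)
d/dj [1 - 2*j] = -2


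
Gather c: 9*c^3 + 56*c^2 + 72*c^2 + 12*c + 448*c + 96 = 9*c^3 + 128*c^2 + 460*c + 96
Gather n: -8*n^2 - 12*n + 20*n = -8*n^2 + 8*n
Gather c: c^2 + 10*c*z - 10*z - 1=c^2 + 10*c*z - 10*z - 1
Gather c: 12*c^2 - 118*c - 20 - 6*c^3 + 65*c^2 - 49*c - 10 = -6*c^3 + 77*c^2 - 167*c - 30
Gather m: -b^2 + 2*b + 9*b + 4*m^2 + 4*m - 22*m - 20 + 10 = -b^2 + 11*b + 4*m^2 - 18*m - 10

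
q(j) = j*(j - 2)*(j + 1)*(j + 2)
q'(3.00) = 107.00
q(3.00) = 60.00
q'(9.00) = 3083.00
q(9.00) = 6930.00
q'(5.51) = 712.14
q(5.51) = 945.54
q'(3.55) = 184.36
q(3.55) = 138.95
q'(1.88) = 18.14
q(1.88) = -2.52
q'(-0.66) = 1.44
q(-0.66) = 0.80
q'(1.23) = -1.86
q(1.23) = -6.82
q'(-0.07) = -3.43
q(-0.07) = 0.26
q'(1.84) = 16.35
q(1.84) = -3.21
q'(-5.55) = -551.01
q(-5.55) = 676.83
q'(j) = j*(j - 2)*(j + 1) + j*(j - 2)*(j + 2) + j*(j + 1)*(j + 2) + (j - 2)*(j + 1)*(j + 2) = 4*j^3 + 3*j^2 - 8*j - 4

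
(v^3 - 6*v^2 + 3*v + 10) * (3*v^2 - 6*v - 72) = 3*v^5 - 24*v^4 - 27*v^3 + 444*v^2 - 276*v - 720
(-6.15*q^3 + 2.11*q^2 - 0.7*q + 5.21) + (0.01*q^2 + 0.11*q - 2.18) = -6.15*q^3 + 2.12*q^2 - 0.59*q + 3.03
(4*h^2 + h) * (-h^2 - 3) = -4*h^4 - h^3 - 12*h^2 - 3*h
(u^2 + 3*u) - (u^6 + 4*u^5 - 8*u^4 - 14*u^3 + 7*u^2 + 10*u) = -u^6 - 4*u^5 + 8*u^4 + 14*u^3 - 6*u^2 - 7*u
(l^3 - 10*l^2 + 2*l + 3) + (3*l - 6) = l^3 - 10*l^2 + 5*l - 3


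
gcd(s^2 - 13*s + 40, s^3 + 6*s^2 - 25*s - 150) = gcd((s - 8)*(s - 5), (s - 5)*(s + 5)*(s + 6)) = s - 5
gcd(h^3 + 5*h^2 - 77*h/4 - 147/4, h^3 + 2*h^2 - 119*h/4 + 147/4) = h^2 + 7*h/2 - 49/2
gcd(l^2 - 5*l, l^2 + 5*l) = l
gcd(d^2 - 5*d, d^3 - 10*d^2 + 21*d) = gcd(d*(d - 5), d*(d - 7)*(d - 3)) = d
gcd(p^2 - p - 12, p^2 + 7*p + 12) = p + 3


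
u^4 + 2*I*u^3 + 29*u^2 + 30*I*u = u*(u - 5*I)*(u + I)*(u + 6*I)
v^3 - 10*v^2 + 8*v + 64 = (v - 8)*(v - 4)*(v + 2)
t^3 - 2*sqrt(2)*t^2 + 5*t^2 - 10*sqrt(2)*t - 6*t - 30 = (t + 5)*(t - 3*sqrt(2))*(t + sqrt(2))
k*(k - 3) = k^2 - 3*k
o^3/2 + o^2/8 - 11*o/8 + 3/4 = (o/2 + 1)*(o - 1)*(o - 3/4)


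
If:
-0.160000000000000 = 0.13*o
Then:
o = -1.23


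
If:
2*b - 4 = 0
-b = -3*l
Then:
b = 2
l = 2/3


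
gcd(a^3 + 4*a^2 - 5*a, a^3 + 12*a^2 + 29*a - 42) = a - 1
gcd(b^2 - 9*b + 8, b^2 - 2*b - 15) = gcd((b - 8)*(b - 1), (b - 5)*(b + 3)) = 1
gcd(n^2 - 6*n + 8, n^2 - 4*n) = n - 4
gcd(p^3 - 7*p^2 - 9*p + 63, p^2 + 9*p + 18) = p + 3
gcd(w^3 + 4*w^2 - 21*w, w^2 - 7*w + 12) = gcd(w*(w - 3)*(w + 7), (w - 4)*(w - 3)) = w - 3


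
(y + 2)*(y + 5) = y^2 + 7*y + 10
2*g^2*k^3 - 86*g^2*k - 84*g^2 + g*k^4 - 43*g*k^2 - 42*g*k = (2*g + k)*(k - 7)*(k + 6)*(g*k + g)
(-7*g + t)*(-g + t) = 7*g^2 - 8*g*t + t^2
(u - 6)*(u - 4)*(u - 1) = u^3 - 11*u^2 + 34*u - 24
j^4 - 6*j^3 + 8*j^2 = j^2*(j - 4)*(j - 2)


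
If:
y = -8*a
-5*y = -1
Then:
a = -1/40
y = 1/5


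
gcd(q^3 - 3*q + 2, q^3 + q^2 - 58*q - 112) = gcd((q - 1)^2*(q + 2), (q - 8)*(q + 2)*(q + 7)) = q + 2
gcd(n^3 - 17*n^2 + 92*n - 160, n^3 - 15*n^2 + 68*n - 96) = n^2 - 12*n + 32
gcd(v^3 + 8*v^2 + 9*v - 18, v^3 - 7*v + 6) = v^2 + 2*v - 3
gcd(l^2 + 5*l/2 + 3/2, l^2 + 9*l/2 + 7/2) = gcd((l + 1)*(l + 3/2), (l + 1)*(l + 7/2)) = l + 1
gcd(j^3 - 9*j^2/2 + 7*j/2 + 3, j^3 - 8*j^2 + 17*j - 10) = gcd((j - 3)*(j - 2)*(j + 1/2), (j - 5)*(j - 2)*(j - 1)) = j - 2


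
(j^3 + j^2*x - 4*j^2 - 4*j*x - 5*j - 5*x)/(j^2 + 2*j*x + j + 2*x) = (j^2 + j*x - 5*j - 5*x)/(j + 2*x)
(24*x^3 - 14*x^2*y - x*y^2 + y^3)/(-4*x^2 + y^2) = (-12*x^2 + x*y + y^2)/(2*x + y)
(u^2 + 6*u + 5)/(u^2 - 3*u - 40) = (u + 1)/(u - 8)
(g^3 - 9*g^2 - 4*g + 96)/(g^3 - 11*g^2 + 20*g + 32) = (g + 3)/(g + 1)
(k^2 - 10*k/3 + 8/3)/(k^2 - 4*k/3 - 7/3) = (-3*k^2 + 10*k - 8)/(-3*k^2 + 4*k + 7)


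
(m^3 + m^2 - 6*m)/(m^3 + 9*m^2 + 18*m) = (m - 2)/(m + 6)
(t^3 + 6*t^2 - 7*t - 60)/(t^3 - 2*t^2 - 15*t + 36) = (t + 5)/(t - 3)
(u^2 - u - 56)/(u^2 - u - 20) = (-u^2 + u + 56)/(-u^2 + u + 20)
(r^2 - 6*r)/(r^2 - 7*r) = (r - 6)/(r - 7)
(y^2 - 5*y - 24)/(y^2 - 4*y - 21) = (y - 8)/(y - 7)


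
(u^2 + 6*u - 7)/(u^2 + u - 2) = (u + 7)/(u + 2)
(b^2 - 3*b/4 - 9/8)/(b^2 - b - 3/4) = (4*b + 3)/(2*(2*b + 1))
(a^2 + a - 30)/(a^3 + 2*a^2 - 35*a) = (a + 6)/(a*(a + 7))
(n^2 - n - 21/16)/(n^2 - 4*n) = (n^2 - n - 21/16)/(n*(n - 4))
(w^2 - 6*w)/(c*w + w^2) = (w - 6)/(c + w)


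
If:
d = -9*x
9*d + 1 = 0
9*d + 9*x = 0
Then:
No Solution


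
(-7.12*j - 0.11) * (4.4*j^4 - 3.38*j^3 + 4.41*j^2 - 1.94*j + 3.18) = -31.328*j^5 + 23.5816*j^4 - 31.0274*j^3 + 13.3277*j^2 - 22.4282*j - 0.3498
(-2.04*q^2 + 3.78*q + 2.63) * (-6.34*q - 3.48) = 12.9336*q^3 - 16.866*q^2 - 29.8286*q - 9.1524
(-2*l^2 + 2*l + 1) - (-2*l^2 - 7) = 2*l + 8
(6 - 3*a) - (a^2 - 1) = -a^2 - 3*a + 7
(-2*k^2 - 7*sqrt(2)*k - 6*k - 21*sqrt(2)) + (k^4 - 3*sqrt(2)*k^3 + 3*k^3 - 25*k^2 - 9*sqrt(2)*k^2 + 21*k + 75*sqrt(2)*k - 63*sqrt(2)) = k^4 - 3*sqrt(2)*k^3 + 3*k^3 - 27*k^2 - 9*sqrt(2)*k^2 + 15*k + 68*sqrt(2)*k - 84*sqrt(2)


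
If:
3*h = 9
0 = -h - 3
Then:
No Solution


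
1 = 1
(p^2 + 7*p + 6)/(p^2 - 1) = (p + 6)/(p - 1)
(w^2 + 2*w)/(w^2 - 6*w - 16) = w/(w - 8)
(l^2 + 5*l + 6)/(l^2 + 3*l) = (l + 2)/l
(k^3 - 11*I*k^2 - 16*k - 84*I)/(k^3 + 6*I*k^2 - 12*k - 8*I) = (k^2 - 13*I*k - 42)/(k^2 + 4*I*k - 4)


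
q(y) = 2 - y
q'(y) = -1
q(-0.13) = 2.13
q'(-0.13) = -1.00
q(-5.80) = 7.80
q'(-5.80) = -1.00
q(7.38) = -5.38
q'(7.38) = -1.00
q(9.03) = -7.03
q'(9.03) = -1.00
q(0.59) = 1.41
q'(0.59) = -1.00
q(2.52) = -0.52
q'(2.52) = -1.00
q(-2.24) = 4.24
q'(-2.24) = -1.00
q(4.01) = -2.01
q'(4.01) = -1.00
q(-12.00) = 14.00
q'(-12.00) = -1.00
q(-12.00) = 14.00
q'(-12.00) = -1.00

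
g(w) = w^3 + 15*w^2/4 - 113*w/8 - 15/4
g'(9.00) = 296.38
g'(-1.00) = -18.62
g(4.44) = 94.99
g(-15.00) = -2323.12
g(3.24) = 23.86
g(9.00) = 901.88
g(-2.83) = 43.59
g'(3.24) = 41.67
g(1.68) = -12.15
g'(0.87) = -5.33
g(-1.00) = 13.12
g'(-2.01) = -17.08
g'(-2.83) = -11.32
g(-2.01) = 31.67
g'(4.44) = 78.32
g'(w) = 3*w^2 + 15*w/2 - 113/8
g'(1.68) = 6.94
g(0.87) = -12.54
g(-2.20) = 34.83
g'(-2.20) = -16.10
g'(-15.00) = 548.38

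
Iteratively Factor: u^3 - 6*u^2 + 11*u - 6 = (u - 3)*(u^2 - 3*u + 2) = (u - 3)*(u - 2)*(u - 1)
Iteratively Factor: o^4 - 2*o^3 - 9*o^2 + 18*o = (o - 3)*(o^3 + o^2 - 6*o) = (o - 3)*(o - 2)*(o^2 + 3*o) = o*(o - 3)*(o - 2)*(o + 3)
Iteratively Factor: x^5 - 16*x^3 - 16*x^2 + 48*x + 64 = (x - 4)*(x^4 + 4*x^3 - 16*x - 16) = (x - 4)*(x - 2)*(x^3 + 6*x^2 + 12*x + 8) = (x - 4)*(x - 2)*(x + 2)*(x^2 + 4*x + 4) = (x - 4)*(x - 2)*(x + 2)^2*(x + 2)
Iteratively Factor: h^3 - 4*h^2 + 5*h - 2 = (h - 1)*(h^2 - 3*h + 2) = (h - 2)*(h - 1)*(h - 1)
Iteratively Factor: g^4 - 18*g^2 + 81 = (g - 3)*(g^3 + 3*g^2 - 9*g - 27) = (g - 3)^2*(g^2 + 6*g + 9) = (g - 3)^2*(g + 3)*(g + 3)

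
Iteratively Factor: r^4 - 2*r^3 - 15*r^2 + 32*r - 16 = (r - 4)*(r^3 + 2*r^2 - 7*r + 4) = (r - 4)*(r - 1)*(r^2 + 3*r - 4) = (r - 4)*(r - 1)^2*(r + 4)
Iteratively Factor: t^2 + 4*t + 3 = (t + 1)*(t + 3)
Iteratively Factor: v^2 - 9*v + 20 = (v - 5)*(v - 4)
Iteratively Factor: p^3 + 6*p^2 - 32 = (p + 4)*(p^2 + 2*p - 8) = (p + 4)^2*(p - 2)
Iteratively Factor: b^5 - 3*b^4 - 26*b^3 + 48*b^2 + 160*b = (b - 5)*(b^4 + 2*b^3 - 16*b^2 - 32*b) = (b - 5)*(b + 4)*(b^3 - 2*b^2 - 8*b) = (b - 5)*(b + 2)*(b + 4)*(b^2 - 4*b) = (b - 5)*(b - 4)*(b + 2)*(b + 4)*(b)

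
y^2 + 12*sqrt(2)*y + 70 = (y + 5*sqrt(2))*(y + 7*sqrt(2))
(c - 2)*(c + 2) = c^2 - 4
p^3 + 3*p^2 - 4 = (p - 1)*(p + 2)^2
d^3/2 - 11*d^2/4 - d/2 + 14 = (d/2 + 1)*(d - 4)*(d - 7/2)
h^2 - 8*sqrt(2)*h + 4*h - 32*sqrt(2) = (h + 4)*(h - 8*sqrt(2))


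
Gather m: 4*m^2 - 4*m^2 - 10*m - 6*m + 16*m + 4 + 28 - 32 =0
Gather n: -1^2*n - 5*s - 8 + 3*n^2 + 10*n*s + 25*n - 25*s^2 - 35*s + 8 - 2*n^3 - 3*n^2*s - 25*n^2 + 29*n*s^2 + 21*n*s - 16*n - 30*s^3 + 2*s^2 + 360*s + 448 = -2*n^3 + n^2*(-3*s - 22) + n*(29*s^2 + 31*s + 8) - 30*s^3 - 23*s^2 + 320*s + 448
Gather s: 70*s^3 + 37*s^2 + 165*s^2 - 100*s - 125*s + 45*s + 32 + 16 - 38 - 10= 70*s^3 + 202*s^2 - 180*s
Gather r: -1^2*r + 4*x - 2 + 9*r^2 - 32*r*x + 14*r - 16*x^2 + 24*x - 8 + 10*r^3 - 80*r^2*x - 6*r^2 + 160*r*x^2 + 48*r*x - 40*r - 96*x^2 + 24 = 10*r^3 + r^2*(3 - 80*x) + r*(160*x^2 + 16*x - 27) - 112*x^2 + 28*x + 14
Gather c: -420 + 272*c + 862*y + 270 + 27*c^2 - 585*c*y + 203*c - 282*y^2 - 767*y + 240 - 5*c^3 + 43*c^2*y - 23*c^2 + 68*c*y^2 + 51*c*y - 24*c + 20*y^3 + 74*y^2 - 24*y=-5*c^3 + c^2*(43*y + 4) + c*(68*y^2 - 534*y + 451) + 20*y^3 - 208*y^2 + 71*y + 90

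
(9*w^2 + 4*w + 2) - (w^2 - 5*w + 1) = 8*w^2 + 9*w + 1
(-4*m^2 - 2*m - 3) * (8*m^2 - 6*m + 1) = -32*m^4 + 8*m^3 - 16*m^2 + 16*m - 3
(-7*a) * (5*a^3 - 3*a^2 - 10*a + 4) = -35*a^4 + 21*a^3 + 70*a^2 - 28*a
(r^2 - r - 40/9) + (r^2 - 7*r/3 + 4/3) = 2*r^2 - 10*r/3 - 28/9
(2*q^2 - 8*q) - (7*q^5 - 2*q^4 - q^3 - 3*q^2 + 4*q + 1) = -7*q^5 + 2*q^4 + q^3 + 5*q^2 - 12*q - 1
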